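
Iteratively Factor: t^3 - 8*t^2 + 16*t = (t - 4)*(t^2 - 4*t) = t*(t - 4)*(t - 4)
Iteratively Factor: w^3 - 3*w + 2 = (w + 2)*(w^2 - 2*w + 1) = (w - 1)*(w + 2)*(w - 1)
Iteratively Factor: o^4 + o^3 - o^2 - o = (o + 1)*(o^3 - o) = o*(o + 1)*(o^2 - 1) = o*(o + 1)^2*(o - 1)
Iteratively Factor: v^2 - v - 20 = (v - 5)*(v + 4)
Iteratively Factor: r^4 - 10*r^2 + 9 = (r - 1)*(r^3 + r^2 - 9*r - 9) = (r - 1)*(r + 3)*(r^2 - 2*r - 3) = (r - 1)*(r + 1)*(r + 3)*(r - 3)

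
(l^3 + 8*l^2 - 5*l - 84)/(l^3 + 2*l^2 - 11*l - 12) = (l + 7)/(l + 1)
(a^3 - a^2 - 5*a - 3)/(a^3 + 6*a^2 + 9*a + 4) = (a - 3)/(a + 4)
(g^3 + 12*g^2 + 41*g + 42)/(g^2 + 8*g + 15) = (g^2 + 9*g + 14)/(g + 5)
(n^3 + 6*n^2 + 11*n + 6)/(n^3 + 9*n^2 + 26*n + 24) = (n + 1)/(n + 4)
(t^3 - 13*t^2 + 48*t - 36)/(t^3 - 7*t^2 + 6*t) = (t - 6)/t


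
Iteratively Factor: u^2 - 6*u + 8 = (u - 2)*(u - 4)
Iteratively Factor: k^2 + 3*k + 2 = (k + 2)*(k + 1)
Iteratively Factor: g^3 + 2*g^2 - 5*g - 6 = (g - 2)*(g^2 + 4*g + 3) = (g - 2)*(g + 3)*(g + 1)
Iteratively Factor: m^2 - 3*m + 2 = (m - 2)*(m - 1)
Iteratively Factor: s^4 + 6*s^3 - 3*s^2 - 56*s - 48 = (s + 4)*(s^3 + 2*s^2 - 11*s - 12) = (s + 4)^2*(s^2 - 2*s - 3) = (s - 3)*(s + 4)^2*(s + 1)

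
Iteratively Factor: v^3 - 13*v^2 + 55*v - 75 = (v - 5)*(v^2 - 8*v + 15) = (v - 5)*(v - 3)*(v - 5)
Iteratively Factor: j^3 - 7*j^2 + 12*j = (j)*(j^2 - 7*j + 12) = j*(j - 3)*(j - 4)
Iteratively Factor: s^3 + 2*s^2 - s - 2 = (s + 2)*(s^2 - 1) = (s + 1)*(s + 2)*(s - 1)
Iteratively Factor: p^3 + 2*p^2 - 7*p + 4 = (p - 1)*(p^2 + 3*p - 4) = (p - 1)*(p + 4)*(p - 1)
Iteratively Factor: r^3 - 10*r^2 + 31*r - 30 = (r - 2)*(r^2 - 8*r + 15) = (r - 3)*(r - 2)*(r - 5)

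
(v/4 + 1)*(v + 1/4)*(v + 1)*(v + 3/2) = v^4/4 + 27*v^3/16 + 105*v^2/32 + 71*v/32 + 3/8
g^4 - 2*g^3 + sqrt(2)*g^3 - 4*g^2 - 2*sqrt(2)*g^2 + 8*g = g*(g - 2)*(g - sqrt(2))*(g + 2*sqrt(2))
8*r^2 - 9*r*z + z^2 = (-8*r + z)*(-r + z)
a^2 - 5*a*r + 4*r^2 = (a - 4*r)*(a - r)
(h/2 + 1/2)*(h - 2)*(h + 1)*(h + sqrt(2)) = h^4/2 + sqrt(2)*h^3/2 - 3*h^2/2 - 3*sqrt(2)*h/2 - h - sqrt(2)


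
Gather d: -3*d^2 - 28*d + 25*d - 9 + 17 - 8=-3*d^2 - 3*d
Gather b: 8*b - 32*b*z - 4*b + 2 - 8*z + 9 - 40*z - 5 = b*(4 - 32*z) - 48*z + 6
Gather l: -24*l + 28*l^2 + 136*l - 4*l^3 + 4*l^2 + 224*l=-4*l^3 + 32*l^2 + 336*l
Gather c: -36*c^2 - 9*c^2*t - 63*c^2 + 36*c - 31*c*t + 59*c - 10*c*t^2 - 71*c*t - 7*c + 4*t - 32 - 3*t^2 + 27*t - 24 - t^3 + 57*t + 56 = c^2*(-9*t - 99) + c*(-10*t^2 - 102*t + 88) - t^3 - 3*t^2 + 88*t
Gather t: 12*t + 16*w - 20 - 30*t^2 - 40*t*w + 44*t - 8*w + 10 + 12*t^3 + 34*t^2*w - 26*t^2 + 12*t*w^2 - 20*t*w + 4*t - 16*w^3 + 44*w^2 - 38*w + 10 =12*t^3 + t^2*(34*w - 56) + t*(12*w^2 - 60*w + 60) - 16*w^3 + 44*w^2 - 30*w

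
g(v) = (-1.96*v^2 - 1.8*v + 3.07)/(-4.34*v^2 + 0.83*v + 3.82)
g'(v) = (-3.92*v - 1.8)/(-4.34*v^2 + 0.83*v + 3.82) + (8.68*v - 0.83)*(-1.96*v^2 - 1.8*v + 3.07)/(-4.34*v^2 + 0.83*v + 3.82)^2 = (-9.4388*v^2 + 11.6732*v - 9.4241)/(18.8356*v^4 - 7.2044*v^3 - 32.4687*v^2 + 6.3412*v + 14.5924)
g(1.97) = 0.71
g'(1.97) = -0.18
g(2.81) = 0.62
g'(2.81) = -0.06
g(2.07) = 0.69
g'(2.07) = -0.15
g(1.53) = 0.84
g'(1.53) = -0.53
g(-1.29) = -0.48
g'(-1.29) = -2.01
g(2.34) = 0.66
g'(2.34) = -0.10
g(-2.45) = 0.18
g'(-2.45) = -0.16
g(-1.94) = 0.06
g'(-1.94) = -0.34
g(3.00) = 0.61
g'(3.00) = -0.06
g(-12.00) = 0.41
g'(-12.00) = -0.00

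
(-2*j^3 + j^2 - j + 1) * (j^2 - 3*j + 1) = -2*j^5 + 7*j^4 - 6*j^3 + 5*j^2 - 4*j + 1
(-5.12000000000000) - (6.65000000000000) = -11.7700000000000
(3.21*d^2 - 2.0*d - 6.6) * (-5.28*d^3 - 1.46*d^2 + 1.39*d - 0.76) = -16.9488*d^5 + 5.8734*d^4 + 42.2299*d^3 + 4.4164*d^2 - 7.654*d + 5.016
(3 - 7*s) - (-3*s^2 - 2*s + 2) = 3*s^2 - 5*s + 1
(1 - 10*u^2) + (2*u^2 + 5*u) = -8*u^2 + 5*u + 1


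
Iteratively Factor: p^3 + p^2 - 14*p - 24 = (p - 4)*(p^2 + 5*p + 6) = (p - 4)*(p + 3)*(p + 2)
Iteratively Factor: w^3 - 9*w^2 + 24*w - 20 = (w - 2)*(w^2 - 7*w + 10) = (w - 5)*(w - 2)*(w - 2)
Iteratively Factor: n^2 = (n)*(n)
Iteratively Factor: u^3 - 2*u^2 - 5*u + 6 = (u - 3)*(u^2 + u - 2) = (u - 3)*(u + 2)*(u - 1)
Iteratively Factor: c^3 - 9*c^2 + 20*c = (c - 4)*(c^2 - 5*c) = c*(c - 4)*(c - 5)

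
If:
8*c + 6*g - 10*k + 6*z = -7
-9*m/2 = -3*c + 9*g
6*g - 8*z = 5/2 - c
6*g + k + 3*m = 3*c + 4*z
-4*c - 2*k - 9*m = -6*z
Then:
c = 101/114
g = 106/171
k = 221/114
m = -37/57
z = 5/19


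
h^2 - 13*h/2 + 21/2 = (h - 7/2)*(h - 3)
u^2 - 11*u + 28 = (u - 7)*(u - 4)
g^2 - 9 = (g - 3)*(g + 3)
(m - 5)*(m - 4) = m^2 - 9*m + 20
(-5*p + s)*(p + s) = -5*p^2 - 4*p*s + s^2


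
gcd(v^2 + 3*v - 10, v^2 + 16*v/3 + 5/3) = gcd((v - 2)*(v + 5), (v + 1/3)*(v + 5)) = v + 5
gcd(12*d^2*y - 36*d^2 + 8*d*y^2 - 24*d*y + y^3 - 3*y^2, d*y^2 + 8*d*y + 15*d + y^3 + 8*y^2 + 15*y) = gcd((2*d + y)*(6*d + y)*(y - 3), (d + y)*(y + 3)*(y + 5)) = 1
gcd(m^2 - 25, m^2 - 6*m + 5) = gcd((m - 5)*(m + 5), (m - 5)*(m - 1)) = m - 5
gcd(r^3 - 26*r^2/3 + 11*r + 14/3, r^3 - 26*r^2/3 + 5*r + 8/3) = r + 1/3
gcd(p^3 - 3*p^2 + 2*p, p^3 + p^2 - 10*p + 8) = p^2 - 3*p + 2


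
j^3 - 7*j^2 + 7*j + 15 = (j - 5)*(j - 3)*(j + 1)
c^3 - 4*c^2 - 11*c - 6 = (c - 6)*(c + 1)^2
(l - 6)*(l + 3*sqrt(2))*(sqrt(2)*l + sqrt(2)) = sqrt(2)*l^3 - 5*sqrt(2)*l^2 + 6*l^2 - 30*l - 6*sqrt(2)*l - 36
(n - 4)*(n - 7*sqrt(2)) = n^2 - 7*sqrt(2)*n - 4*n + 28*sqrt(2)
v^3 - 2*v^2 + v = v*(v - 1)^2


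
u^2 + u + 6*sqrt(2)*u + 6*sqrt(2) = (u + 1)*(u + 6*sqrt(2))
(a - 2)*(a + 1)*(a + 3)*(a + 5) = a^4 + 7*a^3 + 5*a^2 - 31*a - 30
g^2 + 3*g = g*(g + 3)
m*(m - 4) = m^2 - 4*m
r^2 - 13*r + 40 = (r - 8)*(r - 5)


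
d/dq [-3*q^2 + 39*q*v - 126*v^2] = -6*q + 39*v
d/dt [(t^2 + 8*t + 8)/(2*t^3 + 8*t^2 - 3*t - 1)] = (-2*t^4 - 32*t^3 - 115*t^2 - 130*t + 16)/(4*t^6 + 32*t^5 + 52*t^4 - 52*t^3 - 7*t^2 + 6*t + 1)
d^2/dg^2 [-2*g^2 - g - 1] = -4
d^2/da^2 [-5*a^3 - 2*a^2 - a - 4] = -30*a - 4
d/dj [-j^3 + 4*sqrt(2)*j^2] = j*(-3*j + 8*sqrt(2))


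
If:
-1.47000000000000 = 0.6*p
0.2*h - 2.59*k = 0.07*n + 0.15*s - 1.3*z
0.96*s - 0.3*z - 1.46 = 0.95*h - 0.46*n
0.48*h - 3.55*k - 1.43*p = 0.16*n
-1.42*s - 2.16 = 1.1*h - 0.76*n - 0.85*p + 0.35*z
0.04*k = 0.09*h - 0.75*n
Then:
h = -3.27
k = 0.56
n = -0.42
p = -2.45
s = -1.05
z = 1.48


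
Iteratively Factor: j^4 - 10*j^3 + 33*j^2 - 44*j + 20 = (j - 2)*(j^3 - 8*j^2 + 17*j - 10) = (j - 2)*(j - 1)*(j^2 - 7*j + 10) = (j - 2)^2*(j - 1)*(j - 5)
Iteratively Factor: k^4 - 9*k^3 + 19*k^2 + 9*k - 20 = (k - 1)*(k^3 - 8*k^2 + 11*k + 20) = (k - 4)*(k - 1)*(k^2 - 4*k - 5) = (k - 4)*(k - 1)*(k + 1)*(k - 5)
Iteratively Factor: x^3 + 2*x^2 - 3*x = (x + 3)*(x^2 - x) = x*(x + 3)*(x - 1)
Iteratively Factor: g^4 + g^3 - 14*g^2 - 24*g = (g)*(g^3 + g^2 - 14*g - 24) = g*(g + 2)*(g^2 - g - 12) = g*(g - 4)*(g + 2)*(g + 3)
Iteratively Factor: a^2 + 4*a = (a + 4)*(a)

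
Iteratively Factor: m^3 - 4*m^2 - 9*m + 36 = (m + 3)*(m^2 - 7*m + 12) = (m - 4)*(m + 3)*(m - 3)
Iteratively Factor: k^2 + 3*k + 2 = (k + 2)*(k + 1)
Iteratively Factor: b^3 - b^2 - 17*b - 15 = (b + 1)*(b^2 - 2*b - 15) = (b - 5)*(b + 1)*(b + 3)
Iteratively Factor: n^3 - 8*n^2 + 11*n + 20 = (n - 5)*(n^2 - 3*n - 4) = (n - 5)*(n + 1)*(n - 4)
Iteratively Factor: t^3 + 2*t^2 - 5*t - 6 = (t + 3)*(t^2 - t - 2) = (t + 1)*(t + 3)*(t - 2)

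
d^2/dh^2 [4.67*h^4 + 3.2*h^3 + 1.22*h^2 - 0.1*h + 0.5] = 56.04*h^2 + 19.2*h + 2.44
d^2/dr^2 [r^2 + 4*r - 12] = 2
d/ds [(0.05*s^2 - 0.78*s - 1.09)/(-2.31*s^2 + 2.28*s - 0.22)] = (-1.6878*s^2 - 5.0578*s + 2.6568)/(5.3361*s^4 - 10.5336*s^3 + 6.2148*s^2 - 1.0032*s + 0.0484)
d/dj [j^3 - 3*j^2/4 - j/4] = 3*j^2 - 3*j/2 - 1/4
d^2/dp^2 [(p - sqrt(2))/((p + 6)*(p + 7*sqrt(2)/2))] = 4*(4*(p + 6)^2*(p - sqrt(2)) - 2*(p + 6)^2*(2*p + 7*sqrt(2)) + 2*(p + 6)*(p - sqrt(2))*(2*p + 7*sqrt(2)) - (p + 6)*(2*p + 7*sqrt(2))^2 + (p - sqrt(2))*(2*p + 7*sqrt(2))^2)/((p + 6)^3*(2*p + 7*sqrt(2))^3)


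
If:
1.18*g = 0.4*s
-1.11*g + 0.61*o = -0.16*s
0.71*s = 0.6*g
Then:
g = 0.00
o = 0.00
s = 0.00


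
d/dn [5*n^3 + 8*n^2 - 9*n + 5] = 15*n^2 + 16*n - 9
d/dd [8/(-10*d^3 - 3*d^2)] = 48*(5*d + 1)/(d^3*(10*d + 3)^2)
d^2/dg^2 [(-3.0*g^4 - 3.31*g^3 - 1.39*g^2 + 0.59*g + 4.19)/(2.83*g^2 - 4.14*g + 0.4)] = (-48.0534*g^6 + 210.8916*g^5 - 328.8888*g^4 - 49.602846*g^3 + 237.912786*g^2 - 301.730148*g + 135.652968)/(22.665187*g^6 - 99.470538*g^5 + 155.125884*g^4 - 99.076824*g^3 + 21.92592*g^2 - 1.9872*g + 0.064)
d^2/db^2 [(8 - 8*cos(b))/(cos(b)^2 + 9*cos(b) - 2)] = 16*(9*(1 - cos(2*b))^2*cos(b) - 13*(1 - cos(2*b))^2 + 59*cos(b) - 182*cos(2*b) - 9*cos(3*b) - 2*cos(5*b) + 390)/(18*cos(b) + cos(2*b) - 3)^3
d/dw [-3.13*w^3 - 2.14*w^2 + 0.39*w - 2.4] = -9.39*w^2 - 4.28*w + 0.39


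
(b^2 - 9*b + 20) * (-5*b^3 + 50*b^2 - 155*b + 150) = -5*b^5 + 95*b^4 - 705*b^3 + 2545*b^2 - 4450*b + 3000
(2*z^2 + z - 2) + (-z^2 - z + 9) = z^2 + 7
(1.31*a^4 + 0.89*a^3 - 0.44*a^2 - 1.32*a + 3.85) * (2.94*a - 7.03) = 3.8514*a^5 - 6.5927*a^4 - 7.5503*a^3 - 0.7876*a^2 + 20.5986*a - 27.0655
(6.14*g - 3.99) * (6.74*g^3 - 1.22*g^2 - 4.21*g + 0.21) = 41.3836*g^4 - 34.3834*g^3 - 20.9816*g^2 + 18.0873*g - 0.8379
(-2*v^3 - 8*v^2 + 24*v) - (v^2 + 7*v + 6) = -2*v^3 - 9*v^2 + 17*v - 6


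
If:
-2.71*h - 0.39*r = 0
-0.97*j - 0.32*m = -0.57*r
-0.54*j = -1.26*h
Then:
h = -0.143911439114391*r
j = -0.335793357933579*r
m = 2.79912361623616*r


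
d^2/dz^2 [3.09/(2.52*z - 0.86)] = 39.245472/(2.52*z - 0.86)^3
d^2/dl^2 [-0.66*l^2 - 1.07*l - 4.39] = -1.32000000000000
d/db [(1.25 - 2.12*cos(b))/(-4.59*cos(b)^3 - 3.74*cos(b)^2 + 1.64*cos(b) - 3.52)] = (19.4616*cos(b)^3 - 9.2837*cos(b)^2 - 9.35*cos(b) - 5.4124)*sin(b)/(21.0681*cos(b)^6 + 34.3332*cos(b)^5 - 1.0676*cos(b)^4 + 20.0464*cos(b)^3 + 29.0192*cos(b)^2 - 11.5456*cos(b) + 12.3904)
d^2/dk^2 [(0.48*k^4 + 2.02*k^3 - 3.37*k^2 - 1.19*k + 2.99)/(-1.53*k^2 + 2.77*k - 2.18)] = (-2.247264*k^6 + 12.205728*k^5 - 31.703904*k^4 + 62.989084*k^3 - 63.623526*k^2 - 5.38233000000001*k + 20.464794)/(3.581577*k^6 - 19.452879*k^5 + 50.528097*k^4 - 76.688281*k^3 + 71.994282*k^2 - 39.492444*k + 10.360232)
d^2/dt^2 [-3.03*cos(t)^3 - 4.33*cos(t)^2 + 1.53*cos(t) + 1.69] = 0.742500000000001*cos(t) + 8.66*cos(2*t) + 6.8175*cos(3*t)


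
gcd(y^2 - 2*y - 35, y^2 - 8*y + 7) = y - 7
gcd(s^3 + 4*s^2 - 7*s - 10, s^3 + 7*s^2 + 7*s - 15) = s + 5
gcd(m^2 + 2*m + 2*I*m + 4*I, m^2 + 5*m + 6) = m + 2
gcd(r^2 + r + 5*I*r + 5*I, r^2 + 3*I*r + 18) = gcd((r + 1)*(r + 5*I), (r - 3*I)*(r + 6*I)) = 1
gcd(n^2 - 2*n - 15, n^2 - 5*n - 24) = n + 3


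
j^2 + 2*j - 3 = (j - 1)*(j + 3)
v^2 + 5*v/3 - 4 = (v - 4/3)*(v + 3)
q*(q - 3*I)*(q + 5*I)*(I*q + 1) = I*q^4 - q^3 + 17*I*q^2 + 15*q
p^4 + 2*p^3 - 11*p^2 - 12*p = p*(p - 3)*(p + 1)*(p + 4)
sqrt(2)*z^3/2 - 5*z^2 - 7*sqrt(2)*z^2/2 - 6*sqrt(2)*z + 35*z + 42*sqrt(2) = (z - 7)*(z - 6*sqrt(2))*(sqrt(2)*z/2 + 1)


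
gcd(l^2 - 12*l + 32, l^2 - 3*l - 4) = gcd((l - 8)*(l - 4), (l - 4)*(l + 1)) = l - 4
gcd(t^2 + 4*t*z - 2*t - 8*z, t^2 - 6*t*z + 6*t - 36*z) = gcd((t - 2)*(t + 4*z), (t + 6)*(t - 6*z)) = 1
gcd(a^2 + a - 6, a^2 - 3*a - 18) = a + 3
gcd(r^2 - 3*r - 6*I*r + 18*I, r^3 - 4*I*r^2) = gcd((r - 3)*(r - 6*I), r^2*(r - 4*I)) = 1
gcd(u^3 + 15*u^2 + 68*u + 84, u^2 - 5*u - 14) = u + 2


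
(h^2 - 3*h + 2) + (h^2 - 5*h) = 2*h^2 - 8*h + 2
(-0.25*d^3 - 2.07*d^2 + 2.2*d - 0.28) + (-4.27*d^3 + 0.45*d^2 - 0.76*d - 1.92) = -4.52*d^3 - 1.62*d^2 + 1.44*d - 2.2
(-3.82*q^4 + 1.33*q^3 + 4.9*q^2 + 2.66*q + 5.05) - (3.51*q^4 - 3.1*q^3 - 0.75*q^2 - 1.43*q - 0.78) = -7.33*q^4 + 4.43*q^3 + 5.65*q^2 + 4.09*q + 5.83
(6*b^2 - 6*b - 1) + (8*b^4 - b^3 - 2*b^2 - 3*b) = 8*b^4 - b^3 + 4*b^2 - 9*b - 1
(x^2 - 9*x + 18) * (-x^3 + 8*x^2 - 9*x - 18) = -x^5 + 17*x^4 - 99*x^3 + 207*x^2 - 324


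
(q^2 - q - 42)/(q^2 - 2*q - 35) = (q + 6)/(q + 5)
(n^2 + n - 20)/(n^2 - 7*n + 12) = (n + 5)/(n - 3)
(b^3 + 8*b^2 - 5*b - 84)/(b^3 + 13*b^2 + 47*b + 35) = (b^2 + b - 12)/(b^2 + 6*b + 5)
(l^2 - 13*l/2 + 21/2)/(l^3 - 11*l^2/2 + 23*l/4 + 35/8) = 4*(l - 3)/(4*l^2 - 8*l - 5)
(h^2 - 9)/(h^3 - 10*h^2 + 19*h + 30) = (h^2 - 9)/(h^3 - 10*h^2 + 19*h + 30)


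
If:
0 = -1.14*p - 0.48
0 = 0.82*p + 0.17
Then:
No Solution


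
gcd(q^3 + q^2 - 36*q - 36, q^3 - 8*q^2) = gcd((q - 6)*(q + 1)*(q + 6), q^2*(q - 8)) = 1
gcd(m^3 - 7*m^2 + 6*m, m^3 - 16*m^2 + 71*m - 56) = m - 1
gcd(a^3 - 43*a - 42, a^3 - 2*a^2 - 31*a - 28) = a^2 - 6*a - 7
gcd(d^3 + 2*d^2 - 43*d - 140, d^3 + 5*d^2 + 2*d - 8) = d + 4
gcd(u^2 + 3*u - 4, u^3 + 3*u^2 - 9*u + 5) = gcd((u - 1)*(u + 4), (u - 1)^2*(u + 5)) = u - 1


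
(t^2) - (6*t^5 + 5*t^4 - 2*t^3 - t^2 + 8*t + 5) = -6*t^5 - 5*t^4 + 2*t^3 + 2*t^2 - 8*t - 5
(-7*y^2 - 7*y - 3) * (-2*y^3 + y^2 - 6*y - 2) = 14*y^5 + 7*y^4 + 41*y^3 + 53*y^2 + 32*y + 6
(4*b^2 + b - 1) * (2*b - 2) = 8*b^3 - 6*b^2 - 4*b + 2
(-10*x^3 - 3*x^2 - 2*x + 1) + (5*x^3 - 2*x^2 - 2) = -5*x^3 - 5*x^2 - 2*x - 1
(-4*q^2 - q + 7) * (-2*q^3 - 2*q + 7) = 8*q^5 + 2*q^4 - 6*q^3 - 26*q^2 - 21*q + 49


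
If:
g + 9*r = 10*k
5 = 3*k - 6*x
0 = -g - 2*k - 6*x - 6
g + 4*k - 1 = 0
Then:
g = 9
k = -2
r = -29/9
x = -11/6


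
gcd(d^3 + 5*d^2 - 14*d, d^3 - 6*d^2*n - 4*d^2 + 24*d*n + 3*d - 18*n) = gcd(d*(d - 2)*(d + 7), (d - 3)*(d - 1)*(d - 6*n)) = 1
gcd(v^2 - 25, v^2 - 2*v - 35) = v + 5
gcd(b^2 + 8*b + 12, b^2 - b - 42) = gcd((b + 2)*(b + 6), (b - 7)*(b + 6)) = b + 6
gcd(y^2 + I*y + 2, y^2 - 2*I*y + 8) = y + 2*I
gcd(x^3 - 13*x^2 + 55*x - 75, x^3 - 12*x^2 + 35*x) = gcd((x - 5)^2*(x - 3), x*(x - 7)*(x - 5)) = x - 5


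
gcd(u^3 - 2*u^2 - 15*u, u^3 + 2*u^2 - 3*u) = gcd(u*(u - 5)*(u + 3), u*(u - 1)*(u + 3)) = u^2 + 3*u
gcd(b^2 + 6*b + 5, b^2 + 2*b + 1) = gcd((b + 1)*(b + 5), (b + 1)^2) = b + 1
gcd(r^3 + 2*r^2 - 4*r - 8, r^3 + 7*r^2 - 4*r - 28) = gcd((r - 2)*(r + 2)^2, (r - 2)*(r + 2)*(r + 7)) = r^2 - 4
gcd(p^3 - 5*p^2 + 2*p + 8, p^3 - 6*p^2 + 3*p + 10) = p^2 - p - 2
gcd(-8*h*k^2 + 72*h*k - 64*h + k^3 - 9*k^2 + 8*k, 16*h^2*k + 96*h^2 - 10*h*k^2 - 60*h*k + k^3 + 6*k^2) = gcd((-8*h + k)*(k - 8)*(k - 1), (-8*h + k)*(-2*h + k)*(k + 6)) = 8*h - k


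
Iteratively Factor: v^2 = (v)*(v)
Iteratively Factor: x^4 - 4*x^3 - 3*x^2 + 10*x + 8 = (x + 1)*(x^3 - 5*x^2 + 2*x + 8) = (x - 4)*(x + 1)*(x^2 - x - 2) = (x - 4)*(x + 1)^2*(x - 2)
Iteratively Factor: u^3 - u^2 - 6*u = (u + 2)*(u^2 - 3*u) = (u - 3)*(u + 2)*(u)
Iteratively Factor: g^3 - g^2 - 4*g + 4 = (g - 1)*(g^2 - 4) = (g - 2)*(g - 1)*(g + 2)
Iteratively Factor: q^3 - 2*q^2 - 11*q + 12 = (q + 3)*(q^2 - 5*q + 4) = (q - 4)*(q + 3)*(q - 1)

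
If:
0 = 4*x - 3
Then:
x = 3/4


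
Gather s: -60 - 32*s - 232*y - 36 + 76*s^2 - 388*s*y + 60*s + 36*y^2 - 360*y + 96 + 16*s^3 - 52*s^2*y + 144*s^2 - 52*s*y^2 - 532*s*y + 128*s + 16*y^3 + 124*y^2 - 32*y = 16*s^3 + s^2*(220 - 52*y) + s*(-52*y^2 - 920*y + 156) + 16*y^3 + 160*y^2 - 624*y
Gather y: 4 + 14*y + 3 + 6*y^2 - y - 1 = 6*y^2 + 13*y + 6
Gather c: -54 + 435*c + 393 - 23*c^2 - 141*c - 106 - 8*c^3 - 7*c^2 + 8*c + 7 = -8*c^3 - 30*c^2 + 302*c + 240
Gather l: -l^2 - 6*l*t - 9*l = -l^2 + l*(-6*t - 9)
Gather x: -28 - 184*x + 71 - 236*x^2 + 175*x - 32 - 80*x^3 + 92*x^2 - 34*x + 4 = -80*x^3 - 144*x^2 - 43*x + 15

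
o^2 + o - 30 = (o - 5)*(o + 6)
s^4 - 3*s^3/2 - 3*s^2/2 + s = s*(s - 2)*(s - 1/2)*(s + 1)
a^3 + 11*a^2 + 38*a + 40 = (a + 2)*(a + 4)*(a + 5)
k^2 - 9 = (k - 3)*(k + 3)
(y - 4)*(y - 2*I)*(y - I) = y^3 - 4*y^2 - 3*I*y^2 - 2*y + 12*I*y + 8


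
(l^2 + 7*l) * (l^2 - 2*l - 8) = l^4 + 5*l^3 - 22*l^2 - 56*l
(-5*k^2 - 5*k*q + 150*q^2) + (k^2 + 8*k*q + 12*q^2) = -4*k^2 + 3*k*q + 162*q^2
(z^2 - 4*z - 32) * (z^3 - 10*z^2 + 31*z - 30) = z^5 - 14*z^4 + 39*z^3 + 166*z^2 - 872*z + 960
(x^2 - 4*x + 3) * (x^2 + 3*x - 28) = x^4 - x^3 - 37*x^2 + 121*x - 84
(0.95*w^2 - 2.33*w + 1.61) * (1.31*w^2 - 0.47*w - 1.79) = 1.2445*w^4 - 3.4988*w^3 + 1.5037*w^2 + 3.414*w - 2.8819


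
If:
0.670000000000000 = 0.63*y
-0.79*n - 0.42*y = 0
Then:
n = -0.57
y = 1.06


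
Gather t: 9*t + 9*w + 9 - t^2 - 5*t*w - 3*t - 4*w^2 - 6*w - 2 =-t^2 + t*(6 - 5*w) - 4*w^2 + 3*w + 7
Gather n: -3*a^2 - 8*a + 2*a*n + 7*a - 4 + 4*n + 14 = -3*a^2 - a + n*(2*a + 4) + 10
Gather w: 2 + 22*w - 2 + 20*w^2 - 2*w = 20*w^2 + 20*w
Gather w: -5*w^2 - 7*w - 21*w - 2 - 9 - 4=-5*w^2 - 28*w - 15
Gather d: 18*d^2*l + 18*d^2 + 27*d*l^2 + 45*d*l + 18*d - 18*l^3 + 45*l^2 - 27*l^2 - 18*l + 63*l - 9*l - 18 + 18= d^2*(18*l + 18) + d*(27*l^2 + 45*l + 18) - 18*l^3 + 18*l^2 + 36*l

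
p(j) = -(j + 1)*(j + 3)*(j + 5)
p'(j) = -(j + 1)*(j + 3) - (j + 1)*(j + 5) - (j + 3)*(j + 5) = -3*j^2 - 18*j - 23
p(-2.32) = 2.41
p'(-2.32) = 2.61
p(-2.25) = 2.58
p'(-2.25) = 2.31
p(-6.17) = 19.18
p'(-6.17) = -26.15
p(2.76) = -168.06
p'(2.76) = -95.53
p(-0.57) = -4.63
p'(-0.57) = -13.71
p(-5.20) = 1.85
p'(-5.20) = -10.52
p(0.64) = -33.67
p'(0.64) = -35.75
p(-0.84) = -1.44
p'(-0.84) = -10.00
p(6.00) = -693.00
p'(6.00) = -239.00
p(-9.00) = 192.00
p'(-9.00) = -104.00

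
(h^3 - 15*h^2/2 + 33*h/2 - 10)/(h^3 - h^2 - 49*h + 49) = (h^2 - 13*h/2 + 10)/(h^2 - 49)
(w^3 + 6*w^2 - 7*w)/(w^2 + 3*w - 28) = w*(w - 1)/(w - 4)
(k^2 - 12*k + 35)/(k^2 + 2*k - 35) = (k - 7)/(k + 7)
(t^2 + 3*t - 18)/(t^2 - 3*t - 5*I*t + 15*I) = (t + 6)/(t - 5*I)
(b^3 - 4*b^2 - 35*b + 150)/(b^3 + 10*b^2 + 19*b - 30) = (b^2 - 10*b + 25)/(b^2 + 4*b - 5)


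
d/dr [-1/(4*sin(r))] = cos(r)/(4*sin(r)^2)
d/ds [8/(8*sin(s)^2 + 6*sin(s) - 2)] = -4*(8*sin(s) + 3)*cos(s)/(4*sin(s)^2 + 3*sin(s) - 1)^2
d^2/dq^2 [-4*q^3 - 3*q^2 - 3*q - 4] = -24*q - 6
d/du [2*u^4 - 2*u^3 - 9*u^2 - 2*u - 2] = 8*u^3 - 6*u^2 - 18*u - 2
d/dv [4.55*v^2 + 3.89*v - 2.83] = 9.1*v + 3.89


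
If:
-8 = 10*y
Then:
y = -4/5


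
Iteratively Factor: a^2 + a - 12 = (a + 4)*(a - 3)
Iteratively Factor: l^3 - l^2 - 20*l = (l - 5)*(l^2 + 4*l) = (l - 5)*(l + 4)*(l)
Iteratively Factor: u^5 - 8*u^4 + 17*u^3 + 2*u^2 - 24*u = (u - 3)*(u^4 - 5*u^3 + 2*u^2 + 8*u) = (u - 4)*(u - 3)*(u^3 - u^2 - 2*u) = u*(u - 4)*(u - 3)*(u^2 - u - 2) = u*(u - 4)*(u - 3)*(u + 1)*(u - 2)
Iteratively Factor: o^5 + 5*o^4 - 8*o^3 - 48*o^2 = (o)*(o^4 + 5*o^3 - 8*o^2 - 48*o) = o*(o + 4)*(o^3 + o^2 - 12*o) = o*(o - 3)*(o + 4)*(o^2 + 4*o) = o*(o - 3)*(o + 4)^2*(o)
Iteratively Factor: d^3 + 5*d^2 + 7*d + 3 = (d + 1)*(d^2 + 4*d + 3) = (d + 1)^2*(d + 3)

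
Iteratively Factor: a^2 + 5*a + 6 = (a + 2)*(a + 3)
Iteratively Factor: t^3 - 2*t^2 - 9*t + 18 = (t - 3)*(t^2 + t - 6) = (t - 3)*(t + 3)*(t - 2)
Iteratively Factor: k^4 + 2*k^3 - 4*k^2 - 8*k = (k + 2)*(k^3 - 4*k) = (k + 2)^2*(k^2 - 2*k) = k*(k + 2)^2*(k - 2)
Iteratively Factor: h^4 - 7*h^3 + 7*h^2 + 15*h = (h + 1)*(h^3 - 8*h^2 + 15*h) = h*(h + 1)*(h^2 - 8*h + 15) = h*(h - 5)*(h + 1)*(h - 3)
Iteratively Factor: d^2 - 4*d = (d)*(d - 4)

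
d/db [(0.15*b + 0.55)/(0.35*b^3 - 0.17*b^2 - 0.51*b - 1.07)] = (-0.105*b^3 - 0.552*b^2 + 0.187*b + 0.12)/(0.1225*b^6 - 0.119*b^5 - 0.3281*b^4 - 0.5756*b^3 + 0.6239*b^2 + 1.0914*b + 1.1449)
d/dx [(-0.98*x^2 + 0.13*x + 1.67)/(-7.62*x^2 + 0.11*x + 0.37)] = (0.8828*x^2 + 24.7256*x - 0.1356)/(58.0644*x^4 - 1.6764*x^3 - 5.6267*x^2 + 0.0814*x + 0.1369)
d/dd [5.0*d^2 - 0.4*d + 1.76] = 10.0*d - 0.4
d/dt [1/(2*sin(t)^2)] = -cos(t)/sin(t)^3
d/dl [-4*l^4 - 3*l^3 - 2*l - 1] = -16*l^3 - 9*l^2 - 2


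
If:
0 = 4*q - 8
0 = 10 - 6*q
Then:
No Solution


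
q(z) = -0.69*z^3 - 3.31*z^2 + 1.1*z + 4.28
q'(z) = -2.07*z^2 - 6.62*z + 1.1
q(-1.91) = -5.09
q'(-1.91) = 6.19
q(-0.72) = 2.03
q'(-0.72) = 4.79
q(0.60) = 3.60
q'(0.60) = -3.62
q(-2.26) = -7.15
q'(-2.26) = 5.49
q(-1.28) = -1.10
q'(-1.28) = 6.18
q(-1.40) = -1.85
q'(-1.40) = 6.31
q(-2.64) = -9.00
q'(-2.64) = 4.15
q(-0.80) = 1.63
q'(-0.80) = 5.07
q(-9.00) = 229.28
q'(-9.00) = -106.99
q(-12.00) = 706.76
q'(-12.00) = -217.54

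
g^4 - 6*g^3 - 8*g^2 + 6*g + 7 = (g - 7)*(g - 1)*(g + 1)^2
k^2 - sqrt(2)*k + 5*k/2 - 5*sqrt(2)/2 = (k + 5/2)*(k - sqrt(2))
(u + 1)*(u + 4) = u^2 + 5*u + 4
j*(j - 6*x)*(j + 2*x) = j^3 - 4*j^2*x - 12*j*x^2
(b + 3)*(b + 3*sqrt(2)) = b^2 + 3*b + 3*sqrt(2)*b + 9*sqrt(2)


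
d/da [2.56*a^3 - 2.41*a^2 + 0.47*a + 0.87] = 7.68*a^2 - 4.82*a + 0.47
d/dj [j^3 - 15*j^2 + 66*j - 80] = 3*j^2 - 30*j + 66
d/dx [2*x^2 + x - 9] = 4*x + 1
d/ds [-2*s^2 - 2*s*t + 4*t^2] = -4*s - 2*t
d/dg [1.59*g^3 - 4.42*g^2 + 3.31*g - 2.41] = 4.77*g^2 - 8.84*g + 3.31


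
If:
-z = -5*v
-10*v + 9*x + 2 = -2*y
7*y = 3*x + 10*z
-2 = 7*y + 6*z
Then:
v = -16/905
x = -106/543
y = -38/181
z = -16/181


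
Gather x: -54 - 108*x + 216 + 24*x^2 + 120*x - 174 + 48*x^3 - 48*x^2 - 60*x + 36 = 48*x^3 - 24*x^2 - 48*x + 24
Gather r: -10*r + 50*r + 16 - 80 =40*r - 64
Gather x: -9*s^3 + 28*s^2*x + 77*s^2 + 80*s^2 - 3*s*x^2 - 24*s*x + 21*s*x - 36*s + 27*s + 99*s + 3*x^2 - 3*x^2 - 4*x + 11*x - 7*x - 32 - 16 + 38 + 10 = -9*s^3 + 157*s^2 - 3*s*x^2 + 90*s + x*(28*s^2 - 3*s)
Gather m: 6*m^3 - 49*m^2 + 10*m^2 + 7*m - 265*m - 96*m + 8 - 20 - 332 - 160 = 6*m^3 - 39*m^2 - 354*m - 504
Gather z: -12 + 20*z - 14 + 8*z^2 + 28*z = 8*z^2 + 48*z - 26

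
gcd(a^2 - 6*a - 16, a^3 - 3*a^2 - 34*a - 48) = a^2 - 6*a - 16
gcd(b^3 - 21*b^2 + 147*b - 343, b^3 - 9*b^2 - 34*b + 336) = b - 7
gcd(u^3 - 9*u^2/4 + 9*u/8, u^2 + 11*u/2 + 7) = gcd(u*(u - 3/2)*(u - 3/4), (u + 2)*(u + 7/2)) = 1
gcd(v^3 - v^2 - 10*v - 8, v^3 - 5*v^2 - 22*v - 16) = v^2 + 3*v + 2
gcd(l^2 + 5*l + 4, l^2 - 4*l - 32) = l + 4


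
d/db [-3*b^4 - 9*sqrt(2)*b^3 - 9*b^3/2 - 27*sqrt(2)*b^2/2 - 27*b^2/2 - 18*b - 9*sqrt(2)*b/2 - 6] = -12*b^3 - 27*sqrt(2)*b^2 - 27*b^2/2 - 27*sqrt(2)*b - 27*b - 18 - 9*sqrt(2)/2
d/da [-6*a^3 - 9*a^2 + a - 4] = -18*a^2 - 18*a + 1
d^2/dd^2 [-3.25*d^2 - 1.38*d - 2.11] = -6.50000000000000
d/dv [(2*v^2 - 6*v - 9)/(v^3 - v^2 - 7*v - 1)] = (-2*v^4 + 12*v^3 + 7*v^2 - 22*v - 57)/(v^6 - 2*v^5 - 13*v^4 + 12*v^3 + 51*v^2 + 14*v + 1)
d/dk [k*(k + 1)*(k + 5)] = 3*k^2 + 12*k + 5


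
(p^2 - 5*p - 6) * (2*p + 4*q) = 2*p^3 + 4*p^2*q - 10*p^2 - 20*p*q - 12*p - 24*q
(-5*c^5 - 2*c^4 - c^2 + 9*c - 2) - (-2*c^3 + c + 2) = -5*c^5 - 2*c^4 + 2*c^3 - c^2 + 8*c - 4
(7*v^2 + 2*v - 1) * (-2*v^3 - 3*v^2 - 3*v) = -14*v^5 - 25*v^4 - 25*v^3 - 3*v^2 + 3*v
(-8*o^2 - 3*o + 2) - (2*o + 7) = -8*o^2 - 5*o - 5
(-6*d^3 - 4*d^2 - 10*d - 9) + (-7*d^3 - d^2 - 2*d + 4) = -13*d^3 - 5*d^2 - 12*d - 5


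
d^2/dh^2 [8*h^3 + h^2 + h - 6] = 48*h + 2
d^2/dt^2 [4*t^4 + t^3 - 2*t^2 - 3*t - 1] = 48*t^2 + 6*t - 4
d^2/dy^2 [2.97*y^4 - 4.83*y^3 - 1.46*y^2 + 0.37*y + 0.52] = 35.64*y^2 - 28.98*y - 2.92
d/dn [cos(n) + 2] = -sin(n)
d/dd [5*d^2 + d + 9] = 10*d + 1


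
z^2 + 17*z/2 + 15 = (z + 5/2)*(z + 6)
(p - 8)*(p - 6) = p^2 - 14*p + 48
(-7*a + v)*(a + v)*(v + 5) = -7*a^2*v - 35*a^2 - 6*a*v^2 - 30*a*v + v^3 + 5*v^2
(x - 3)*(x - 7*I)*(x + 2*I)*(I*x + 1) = I*x^4 + 6*x^3 - 3*I*x^3 - 18*x^2 + 9*I*x^2 + 14*x - 27*I*x - 42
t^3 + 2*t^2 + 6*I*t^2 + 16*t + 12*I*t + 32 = (t + 2)*(t - 2*I)*(t + 8*I)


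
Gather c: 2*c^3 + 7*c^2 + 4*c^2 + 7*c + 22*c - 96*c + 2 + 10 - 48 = 2*c^3 + 11*c^2 - 67*c - 36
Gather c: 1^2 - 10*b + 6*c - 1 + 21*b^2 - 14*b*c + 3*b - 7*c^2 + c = 21*b^2 - 7*b - 7*c^2 + c*(7 - 14*b)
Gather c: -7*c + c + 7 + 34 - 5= 36 - 6*c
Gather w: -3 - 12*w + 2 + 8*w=-4*w - 1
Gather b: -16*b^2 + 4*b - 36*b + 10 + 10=-16*b^2 - 32*b + 20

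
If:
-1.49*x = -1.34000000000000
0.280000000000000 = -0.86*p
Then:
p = -0.33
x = 0.90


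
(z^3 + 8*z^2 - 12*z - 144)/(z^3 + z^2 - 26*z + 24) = (z + 6)/(z - 1)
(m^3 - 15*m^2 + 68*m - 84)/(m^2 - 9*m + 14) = m - 6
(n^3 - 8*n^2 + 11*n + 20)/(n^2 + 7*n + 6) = (n^2 - 9*n + 20)/(n + 6)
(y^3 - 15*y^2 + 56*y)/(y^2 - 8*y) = y - 7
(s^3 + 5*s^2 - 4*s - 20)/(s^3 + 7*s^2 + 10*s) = (s - 2)/s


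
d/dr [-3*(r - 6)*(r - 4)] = 30 - 6*r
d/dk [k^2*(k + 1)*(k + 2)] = k*(4*k^2 + 9*k + 4)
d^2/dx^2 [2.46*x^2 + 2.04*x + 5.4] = 4.92000000000000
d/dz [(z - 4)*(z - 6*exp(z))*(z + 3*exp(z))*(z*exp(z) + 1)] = (z - 4)*(z + 1)*(z - 6*exp(z))*(z + 3*exp(z))*exp(z) + (z - 4)*(z - 6*exp(z))*(z*exp(z) + 1)*(3*exp(z) + 1) - (z - 4)*(z + 3*exp(z))*(z*exp(z) + 1)*(6*exp(z) - 1) + (z - 6*exp(z))*(z + 3*exp(z))*(z*exp(z) + 1)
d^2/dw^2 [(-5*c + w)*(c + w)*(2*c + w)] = -4*c + 6*w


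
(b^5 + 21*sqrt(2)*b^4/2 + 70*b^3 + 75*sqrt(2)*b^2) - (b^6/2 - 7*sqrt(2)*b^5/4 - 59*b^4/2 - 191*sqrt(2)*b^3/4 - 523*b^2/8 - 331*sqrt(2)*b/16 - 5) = -b^6/2 + b^5 + 7*sqrt(2)*b^5/4 + 21*sqrt(2)*b^4/2 + 59*b^4/2 + 191*sqrt(2)*b^3/4 + 70*b^3 + 523*b^2/8 + 75*sqrt(2)*b^2 + 331*sqrt(2)*b/16 + 5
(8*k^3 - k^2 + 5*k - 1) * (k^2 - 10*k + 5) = 8*k^5 - 81*k^4 + 55*k^3 - 56*k^2 + 35*k - 5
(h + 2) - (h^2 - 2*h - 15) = -h^2 + 3*h + 17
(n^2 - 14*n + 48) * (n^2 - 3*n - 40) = n^4 - 17*n^3 + 50*n^2 + 416*n - 1920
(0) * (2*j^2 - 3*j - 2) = 0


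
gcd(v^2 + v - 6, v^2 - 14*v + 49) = 1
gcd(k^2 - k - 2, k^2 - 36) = 1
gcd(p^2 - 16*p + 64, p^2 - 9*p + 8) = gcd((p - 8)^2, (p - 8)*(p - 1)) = p - 8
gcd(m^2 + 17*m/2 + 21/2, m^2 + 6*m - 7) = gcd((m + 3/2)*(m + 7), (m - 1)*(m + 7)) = m + 7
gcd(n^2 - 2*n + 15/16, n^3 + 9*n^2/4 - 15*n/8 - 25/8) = n - 5/4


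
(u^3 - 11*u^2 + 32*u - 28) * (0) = 0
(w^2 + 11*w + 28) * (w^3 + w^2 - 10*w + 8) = w^5 + 12*w^4 + 29*w^3 - 74*w^2 - 192*w + 224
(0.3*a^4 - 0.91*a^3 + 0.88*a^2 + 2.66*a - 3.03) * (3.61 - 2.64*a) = -0.792*a^5 + 3.4854*a^4 - 5.6083*a^3 - 3.8456*a^2 + 17.6018*a - 10.9383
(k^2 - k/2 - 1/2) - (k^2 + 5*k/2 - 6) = 11/2 - 3*k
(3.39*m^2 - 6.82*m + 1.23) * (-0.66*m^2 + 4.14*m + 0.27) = -2.2374*m^4 + 18.5358*m^3 - 28.1313*m^2 + 3.2508*m + 0.3321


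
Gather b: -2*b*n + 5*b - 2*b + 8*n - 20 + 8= b*(3 - 2*n) + 8*n - 12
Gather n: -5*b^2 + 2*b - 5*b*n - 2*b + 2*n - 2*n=-5*b^2 - 5*b*n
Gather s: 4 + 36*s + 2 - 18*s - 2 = 18*s + 4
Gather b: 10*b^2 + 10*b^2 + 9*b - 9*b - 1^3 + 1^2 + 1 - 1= 20*b^2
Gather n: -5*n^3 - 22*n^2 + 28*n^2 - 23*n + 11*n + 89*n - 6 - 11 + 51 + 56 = -5*n^3 + 6*n^2 + 77*n + 90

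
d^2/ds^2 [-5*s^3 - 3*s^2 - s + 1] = -30*s - 6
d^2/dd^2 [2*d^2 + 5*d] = 4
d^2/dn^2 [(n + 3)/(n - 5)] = 16/(n - 5)^3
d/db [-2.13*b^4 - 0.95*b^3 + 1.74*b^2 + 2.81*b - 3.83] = -8.52*b^3 - 2.85*b^2 + 3.48*b + 2.81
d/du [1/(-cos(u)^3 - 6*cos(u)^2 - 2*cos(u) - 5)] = (3*sin(u)^2 - 12*cos(u) - 5)*sin(u)/(cos(u)^3 + 6*cos(u)^2 + 2*cos(u) + 5)^2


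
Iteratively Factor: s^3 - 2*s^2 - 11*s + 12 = (s + 3)*(s^2 - 5*s + 4) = (s - 4)*(s + 3)*(s - 1)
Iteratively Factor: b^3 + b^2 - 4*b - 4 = (b + 1)*(b^2 - 4) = (b + 1)*(b + 2)*(b - 2)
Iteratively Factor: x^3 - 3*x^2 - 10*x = (x)*(x^2 - 3*x - 10) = x*(x + 2)*(x - 5)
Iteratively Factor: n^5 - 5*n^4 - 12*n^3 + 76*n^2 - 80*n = (n - 2)*(n^4 - 3*n^3 - 18*n^2 + 40*n) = (n - 5)*(n - 2)*(n^3 + 2*n^2 - 8*n) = (n - 5)*(n - 2)^2*(n^2 + 4*n) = (n - 5)*(n - 2)^2*(n + 4)*(n)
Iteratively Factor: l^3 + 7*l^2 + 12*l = (l + 4)*(l^2 + 3*l) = (l + 3)*(l + 4)*(l)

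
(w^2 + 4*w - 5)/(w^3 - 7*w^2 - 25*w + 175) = (w - 1)/(w^2 - 12*w + 35)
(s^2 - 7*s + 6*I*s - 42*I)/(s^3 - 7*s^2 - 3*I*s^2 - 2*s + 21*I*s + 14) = (s + 6*I)/(s^2 - 3*I*s - 2)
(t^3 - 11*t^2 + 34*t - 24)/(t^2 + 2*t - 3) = (t^2 - 10*t + 24)/(t + 3)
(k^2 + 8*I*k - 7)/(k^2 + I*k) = (k + 7*I)/k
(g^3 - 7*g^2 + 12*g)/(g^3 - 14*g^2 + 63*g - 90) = g*(g - 4)/(g^2 - 11*g + 30)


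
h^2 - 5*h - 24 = (h - 8)*(h + 3)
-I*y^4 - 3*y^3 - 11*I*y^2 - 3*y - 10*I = (y - 5*I)*(y - I)*(y + 2*I)*(-I*y + 1)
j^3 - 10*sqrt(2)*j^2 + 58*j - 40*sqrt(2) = (j - 5*sqrt(2))*(j - 4*sqrt(2))*(j - sqrt(2))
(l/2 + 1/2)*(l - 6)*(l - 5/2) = l^3/2 - 15*l^2/4 + 13*l/4 + 15/2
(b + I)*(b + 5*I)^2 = b^3 + 11*I*b^2 - 35*b - 25*I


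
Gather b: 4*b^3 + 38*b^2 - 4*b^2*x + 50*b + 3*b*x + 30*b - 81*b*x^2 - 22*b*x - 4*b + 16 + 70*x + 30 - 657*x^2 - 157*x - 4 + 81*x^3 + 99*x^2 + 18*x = 4*b^3 + b^2*(38 - 4*x) + b*(-81*x^2 - 19*x + 76) + 81*x^3 - 558*x^2 - 69*x + 42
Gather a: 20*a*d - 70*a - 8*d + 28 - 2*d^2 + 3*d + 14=a*(20*d - 70) - 2*d^2 - 5*d + 42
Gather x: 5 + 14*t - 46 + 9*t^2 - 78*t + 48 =9*t^2 - 64*t + 7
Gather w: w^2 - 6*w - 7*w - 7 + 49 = w^2 - 13*w + 42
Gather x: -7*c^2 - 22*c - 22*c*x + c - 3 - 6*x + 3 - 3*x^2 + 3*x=-7*c^2 - 21*c - 3*x^2 + x*(-22*c - 3)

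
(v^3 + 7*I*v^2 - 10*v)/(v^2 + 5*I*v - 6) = v*(v + 5*I)/(v + 3*I)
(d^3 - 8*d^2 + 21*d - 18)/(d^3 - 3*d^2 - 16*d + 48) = (d^2 - 5*d + 6)/(d^2 - 16)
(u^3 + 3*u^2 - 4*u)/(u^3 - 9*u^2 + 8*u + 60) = u*(u^2 + 3*u - 4)/(u^3 - 9*u^2 + 8*u + 60)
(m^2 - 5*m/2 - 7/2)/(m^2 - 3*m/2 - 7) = (m + 1)/(m + 2)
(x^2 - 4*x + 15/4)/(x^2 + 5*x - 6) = (x^2 - 4*x + 15/4)/(x^2 + 5*x - 6)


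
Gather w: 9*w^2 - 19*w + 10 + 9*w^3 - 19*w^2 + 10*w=9*w^3 - 10*w^2 - 9*w + 10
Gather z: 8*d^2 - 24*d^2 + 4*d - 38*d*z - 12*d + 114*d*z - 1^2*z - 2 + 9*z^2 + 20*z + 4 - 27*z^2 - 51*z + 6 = -16*d^2 - 8*d - 18*z^2 + z*(76*d - 32) + 8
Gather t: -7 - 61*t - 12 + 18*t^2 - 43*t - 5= 18*t^2 - 104*t - 24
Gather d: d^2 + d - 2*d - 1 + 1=d^2 - d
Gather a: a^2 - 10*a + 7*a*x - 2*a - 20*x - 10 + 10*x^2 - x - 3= a^2 + a*(7*x - 12) + 10*x^2 - 21*x - 13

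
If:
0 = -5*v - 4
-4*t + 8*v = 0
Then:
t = -8/5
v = -4/5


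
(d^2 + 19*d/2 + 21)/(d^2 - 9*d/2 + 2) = (2*d^2 + 19*d + 42)/(2*d^2 - 9*d + 4)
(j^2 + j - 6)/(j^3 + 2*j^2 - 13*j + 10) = (j + 3)/(j^2 + 4*j - 5)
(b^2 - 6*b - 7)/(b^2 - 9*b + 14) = (b + 1)/(b - 2)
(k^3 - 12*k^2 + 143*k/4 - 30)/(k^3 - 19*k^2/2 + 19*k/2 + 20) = (k - 3/2)/(k + 1)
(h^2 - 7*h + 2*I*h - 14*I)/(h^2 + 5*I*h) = (h^2 + h*(-7 + 2*I) - 14*I)/(h*(h + 5*I))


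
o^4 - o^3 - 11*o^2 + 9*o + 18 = (o - 3)*(o - 2)*(o + 1)*(o + 3)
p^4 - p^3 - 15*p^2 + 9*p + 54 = (p - 3)^2*(p + 2)*(p + 3)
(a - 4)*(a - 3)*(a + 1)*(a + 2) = a^4 - 4*a^3 - 7*a^2 + 22*a + 24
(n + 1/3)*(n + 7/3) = n^2 + 8*n/3 + 7/9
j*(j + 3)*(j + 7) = j^3 + 10*j^2 + 21*j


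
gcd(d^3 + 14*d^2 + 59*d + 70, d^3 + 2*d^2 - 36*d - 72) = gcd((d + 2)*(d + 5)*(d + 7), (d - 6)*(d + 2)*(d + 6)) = d + 2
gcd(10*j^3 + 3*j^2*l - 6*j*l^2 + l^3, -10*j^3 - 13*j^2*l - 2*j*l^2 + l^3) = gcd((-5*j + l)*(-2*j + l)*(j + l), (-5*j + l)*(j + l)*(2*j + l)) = 5*j^2 + 4*j*l - l^2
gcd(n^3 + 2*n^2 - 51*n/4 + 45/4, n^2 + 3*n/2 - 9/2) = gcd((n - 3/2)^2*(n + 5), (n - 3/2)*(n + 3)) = n - 3/2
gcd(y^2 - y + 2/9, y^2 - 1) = 1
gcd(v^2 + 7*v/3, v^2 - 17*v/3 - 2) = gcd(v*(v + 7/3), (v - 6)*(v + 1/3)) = 1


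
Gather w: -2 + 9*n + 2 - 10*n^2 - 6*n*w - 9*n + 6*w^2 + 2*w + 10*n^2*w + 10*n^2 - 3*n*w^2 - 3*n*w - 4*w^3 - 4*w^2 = -4*w^3 + w^2*(2 - 3*n) + w*(10*n^2 - 9*n + 2)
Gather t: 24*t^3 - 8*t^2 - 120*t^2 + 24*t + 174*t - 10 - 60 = 24*t^3 - 128*t^2 + 198*t - 70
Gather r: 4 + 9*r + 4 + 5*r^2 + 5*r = 5*r^2 + 14*r + 8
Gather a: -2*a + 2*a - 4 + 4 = 0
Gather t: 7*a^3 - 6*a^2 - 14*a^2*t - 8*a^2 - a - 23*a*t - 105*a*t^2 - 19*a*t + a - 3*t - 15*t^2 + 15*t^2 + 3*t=7*a^3 - 14*a^2 - 105*a*t^2 + t*(-14*a^2 - 42*a)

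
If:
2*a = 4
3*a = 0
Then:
No Solution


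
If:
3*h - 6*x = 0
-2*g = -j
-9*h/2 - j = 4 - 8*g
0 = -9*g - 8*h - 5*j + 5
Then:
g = 109/267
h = -92/267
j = 218/267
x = -46/267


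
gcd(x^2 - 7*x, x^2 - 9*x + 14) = x - 7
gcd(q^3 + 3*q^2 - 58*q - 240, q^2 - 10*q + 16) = q - 8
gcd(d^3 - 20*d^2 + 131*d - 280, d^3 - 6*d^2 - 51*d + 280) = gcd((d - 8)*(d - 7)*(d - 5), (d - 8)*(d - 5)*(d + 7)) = d^2 - 13*d + 40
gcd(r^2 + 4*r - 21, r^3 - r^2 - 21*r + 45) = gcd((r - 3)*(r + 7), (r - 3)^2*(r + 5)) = r - 3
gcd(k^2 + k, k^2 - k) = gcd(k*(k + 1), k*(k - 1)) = k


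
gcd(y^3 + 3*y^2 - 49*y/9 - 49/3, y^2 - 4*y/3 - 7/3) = y - 7/3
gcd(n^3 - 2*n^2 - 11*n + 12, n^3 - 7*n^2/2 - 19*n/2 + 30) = n^2 - n - 12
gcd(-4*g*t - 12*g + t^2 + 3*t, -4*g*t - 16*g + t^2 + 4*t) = -4*g + t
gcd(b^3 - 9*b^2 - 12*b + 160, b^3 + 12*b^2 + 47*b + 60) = b + 4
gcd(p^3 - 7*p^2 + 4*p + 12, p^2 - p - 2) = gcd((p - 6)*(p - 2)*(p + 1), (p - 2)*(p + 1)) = p^2 - p - 2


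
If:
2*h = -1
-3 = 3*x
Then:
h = -1/2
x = -1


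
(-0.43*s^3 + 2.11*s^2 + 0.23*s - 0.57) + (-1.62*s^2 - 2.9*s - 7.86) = -0.43*s^3 + 0.49*s^2 - 2.67*s - 8.43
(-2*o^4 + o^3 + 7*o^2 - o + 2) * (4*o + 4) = -8*o^5 - 4*o^4 + 32*o^3 + 24*o^2 + 4*o + 8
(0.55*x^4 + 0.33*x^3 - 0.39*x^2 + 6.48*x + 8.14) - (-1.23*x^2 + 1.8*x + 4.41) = 0.55*x^4 + 0.33*x^3 + 0.84*x^2 + 4.68*x + 3.73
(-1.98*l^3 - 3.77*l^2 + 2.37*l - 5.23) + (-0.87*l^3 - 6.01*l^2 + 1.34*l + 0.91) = -2.85*l^3 - 9.78*l^2 + 3.71*l - 4.32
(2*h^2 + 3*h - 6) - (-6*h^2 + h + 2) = 8*h^2 + 2*h - 8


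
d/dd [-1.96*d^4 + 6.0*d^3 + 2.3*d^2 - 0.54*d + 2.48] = -7.84*d^3 + 18.0*d^2 + 4.6*d - 0.54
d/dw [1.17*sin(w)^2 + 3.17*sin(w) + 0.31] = (2.34*sin(w) + 3.17)*cos(w)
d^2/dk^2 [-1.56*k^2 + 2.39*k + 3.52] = -3.12000000000000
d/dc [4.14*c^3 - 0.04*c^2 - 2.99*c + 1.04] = 12.42*c^2 - 0.08*c - 2.99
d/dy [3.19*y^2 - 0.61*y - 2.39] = 6.38*y - 0.61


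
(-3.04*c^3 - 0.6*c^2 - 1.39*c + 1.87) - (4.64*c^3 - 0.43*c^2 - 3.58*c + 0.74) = -7.68*c^3 - 0.17*c^2 + 2.19*c + 1.13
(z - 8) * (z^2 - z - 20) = z^3 - 9*z^2 - 12*z + 160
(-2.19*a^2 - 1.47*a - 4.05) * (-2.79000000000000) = 6.1101*a^2 + 4.1013*a + 11.2995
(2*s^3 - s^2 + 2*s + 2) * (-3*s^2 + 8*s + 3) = -6*s^5 + 19*s^4 - 8*s^3 + 7*s^2 + 22*s + 6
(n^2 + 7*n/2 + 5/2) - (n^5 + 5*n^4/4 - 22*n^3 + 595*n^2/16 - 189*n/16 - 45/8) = -n^5 - 5*n^4/4 + 22*n^3 - 579*n^2/16 + 245*n/16 + 65/8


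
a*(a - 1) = a^2 - a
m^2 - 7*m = m*(m - 7)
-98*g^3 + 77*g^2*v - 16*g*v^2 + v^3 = (-7*g + v)^2*(-2*g + v)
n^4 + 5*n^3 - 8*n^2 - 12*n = n*(n - 2)*(n + 1)*(n + 6)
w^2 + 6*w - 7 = (w - 1)*(w + 7)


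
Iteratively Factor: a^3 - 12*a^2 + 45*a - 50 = (a - 2)*(a^2 - 10*a + 25) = (a - 5)*(a - 2)*(a - 5)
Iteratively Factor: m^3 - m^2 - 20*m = (m - 5)*(m^2 + 4*m) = m*(m - 5)*(m + 4)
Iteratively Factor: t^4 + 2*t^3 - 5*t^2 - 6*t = (t + 3)*(t^3 - t^2 - 2*t) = (t + 1)*(t + 3)*(t^2 - 2*t) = t*(t + 1)*(t + 3)*(t - 2)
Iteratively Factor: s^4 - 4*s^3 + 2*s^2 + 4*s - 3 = (s + 1)*(s^3 - 5*s^2 + 7*s - 3) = (s - 3)*(s + 1)*(s^2 - 2*s + 1) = (s - 3)*(s - 1)*(s + 1)*(s - 1)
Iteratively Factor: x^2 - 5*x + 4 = (x - 4)*(x - 1)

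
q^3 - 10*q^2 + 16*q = q*(q - 8)*(q - 2)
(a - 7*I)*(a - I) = a^2 - 8*I*a - 7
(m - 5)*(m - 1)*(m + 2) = m^3 - 4*m^2 - 7*m + 10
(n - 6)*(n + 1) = n^2 - 5*n - 6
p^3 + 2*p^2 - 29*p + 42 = (p - 3)*(p - 2)*(p + 7)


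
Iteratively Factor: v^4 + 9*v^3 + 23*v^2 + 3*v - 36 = (v + 3)*(v^3 + 6*v^2 + 5*v - 12) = (v + 3)^2*(v^2 + 3*v - 4) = (v + 3)^2*(v + 4)*(v - 1)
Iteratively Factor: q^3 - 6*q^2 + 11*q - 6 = (q - 3)*(q^2 - 3*q + 2) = (q - 3)*(q - 2)*(q - 1)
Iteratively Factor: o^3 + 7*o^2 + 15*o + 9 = (o + 1)*(o^2 + 6*o + 9) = (o + 1)*(o + 3)*(o + 3)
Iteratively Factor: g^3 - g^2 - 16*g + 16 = (g - 4)*(g^2 + 3*g - 4) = (g - 4)*(g + 4)*(g - 1)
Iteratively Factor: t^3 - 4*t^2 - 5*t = (t + 1)*(t^2 - 5*t) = (t - 5)*(t + 1)*(t)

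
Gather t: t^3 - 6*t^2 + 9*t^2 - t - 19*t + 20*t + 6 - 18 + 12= t^3 + 3*t^2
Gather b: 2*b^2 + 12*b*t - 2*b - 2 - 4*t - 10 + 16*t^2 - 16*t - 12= 2*b^2 + b*(12*t - 2) + 16*t^2 - 20*t - 24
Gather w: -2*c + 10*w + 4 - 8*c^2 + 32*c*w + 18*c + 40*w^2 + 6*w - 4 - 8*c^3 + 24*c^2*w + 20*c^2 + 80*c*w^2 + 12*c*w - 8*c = -8*c^3 + 12*c^2 + 8*c + w^2*(80*c + 40) + w*(24*c^2 + 44*c + 16)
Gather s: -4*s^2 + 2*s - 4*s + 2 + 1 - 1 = -4*s^2 - 2*s + 2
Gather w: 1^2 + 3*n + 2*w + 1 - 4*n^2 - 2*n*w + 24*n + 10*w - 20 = -4*n^2 + 27*n + w*(12 - 2*n) - 18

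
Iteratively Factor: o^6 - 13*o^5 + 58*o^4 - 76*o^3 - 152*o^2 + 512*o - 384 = (o - 4)*(o^5 - 9*o^4 + 22*o^3 + 12*o^2 - 104*o + 96) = (o - 4)*(o - 3)*(o^4 - 6*o^3 + 4*o^2 + 24*o - 32) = (o - 4)*(o - 3)*(o - 2)*(o^3 - 4*o^2 - 4*o + 16) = (o - 4)*(o - 3)*(o - 2)*(o + 2)*(o^2 - 6*o + 8) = (o - 4)*(o - 3)*(o - 2)^2*(o + 2)*(o - 4)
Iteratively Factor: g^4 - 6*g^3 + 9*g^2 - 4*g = (g - 1)*(g^3 - 5*g^2 + 4*g) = (g - 4)*(g - 1)*(g^2 - g) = g*(g - 4)*(g - 1)*(g - 1)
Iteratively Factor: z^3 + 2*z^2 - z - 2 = (z - 1)*(z^2 + 3*z + 2) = (z - 1)*(z + 2)*(z + 1)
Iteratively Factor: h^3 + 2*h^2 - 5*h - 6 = (h + 3)*(h^2 - h - 2) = (h - 2)*(h + 3)*(h + 1)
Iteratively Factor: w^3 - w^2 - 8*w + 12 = (w - 2)*(w^2 + w - 6) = (w - 2)*(w + 3)*(w - 2)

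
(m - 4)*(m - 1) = m^2 - 5*m + 4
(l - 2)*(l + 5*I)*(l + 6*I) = l^3 - 2*l^2 + 11*I*l^2 - 30*l - 22*I*l + 60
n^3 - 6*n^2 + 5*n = n*(n - 5)*(n - 1)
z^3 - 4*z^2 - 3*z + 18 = (z - 3)^2*(z + 2)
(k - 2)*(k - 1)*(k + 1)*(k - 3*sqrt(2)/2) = k^4 - 3*sqrt(2)*k^3/2 - 2*k^3 - k^2 + 3*sqrt(2)*k^2 + 2*k + 3*sqrt(2)*k/2 - 3*sqrt(2)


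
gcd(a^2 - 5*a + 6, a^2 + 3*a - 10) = a - 2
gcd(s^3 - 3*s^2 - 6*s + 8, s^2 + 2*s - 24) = s - 4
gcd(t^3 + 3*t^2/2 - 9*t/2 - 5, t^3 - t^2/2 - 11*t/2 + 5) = t^2 + t/2 - 5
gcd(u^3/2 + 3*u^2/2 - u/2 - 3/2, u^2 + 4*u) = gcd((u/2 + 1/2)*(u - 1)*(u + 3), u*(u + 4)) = 1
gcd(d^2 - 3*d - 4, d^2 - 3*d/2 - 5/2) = d + 1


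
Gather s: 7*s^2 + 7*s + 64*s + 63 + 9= 7*s^2 + 71*s + 72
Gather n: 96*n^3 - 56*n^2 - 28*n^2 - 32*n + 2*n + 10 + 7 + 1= 96*n^3 - 84*n^2 - 30*n + 18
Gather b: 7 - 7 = 0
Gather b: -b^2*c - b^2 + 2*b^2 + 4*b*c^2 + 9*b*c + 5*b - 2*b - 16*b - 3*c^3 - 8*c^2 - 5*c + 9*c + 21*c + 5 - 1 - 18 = b^2*(1 - c) + b*(4*c^2 + 9*c - 13) - 3*c^3 - 8*c^2 + 25*c - 14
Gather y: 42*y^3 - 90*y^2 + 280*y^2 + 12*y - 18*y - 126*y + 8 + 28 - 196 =42*y^3 + 190*y^2 - 132*y - 160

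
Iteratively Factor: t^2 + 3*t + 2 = (t + 1)*(t + 2)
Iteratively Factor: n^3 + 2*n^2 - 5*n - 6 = (n + 3)*(n^2 - n - 2) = (n + 1)*(n + 3)*(n - 2)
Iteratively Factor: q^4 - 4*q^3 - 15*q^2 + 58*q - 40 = (q - 2)*(q^3 - 2*q^2 - 19*q + 20) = (q - 2)*(q + 4)*(q^2 - 6*q + 5) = (q - 2)*(q - 1)*(q + 4)*(q - 5)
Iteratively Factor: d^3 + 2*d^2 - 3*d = (d + 3)*(d^2 - d) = (d - 1)*(d + 3)*(d)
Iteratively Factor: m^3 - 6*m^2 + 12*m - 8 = (m - 2)*(m^2 - 4*m + 4) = (m - 2)^2*(m - 2)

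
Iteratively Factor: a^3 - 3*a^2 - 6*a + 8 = (a - 1)*(a^2 - 2*a - 8) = (a - 1)*(a + 2)*(a - 4)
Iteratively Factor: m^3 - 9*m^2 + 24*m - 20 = (m - 5)*(m^2 - 4*m + 4) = (m - 5)*(m - 2)*(m - 2)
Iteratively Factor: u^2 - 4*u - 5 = (u - 5)*(u + 1)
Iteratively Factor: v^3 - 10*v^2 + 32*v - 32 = (v - 2)*(v^2 - 8*v + 16) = (v - 4)*(v - 2)*(v - 4)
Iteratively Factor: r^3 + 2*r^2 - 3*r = (r)*(r^2 + 2*r - 3) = r*(r - 1)*(r + 3)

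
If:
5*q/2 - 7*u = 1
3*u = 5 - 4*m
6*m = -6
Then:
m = -1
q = 44/5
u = 3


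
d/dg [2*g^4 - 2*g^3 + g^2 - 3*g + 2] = 8*g^3 - 6*g^2 + 2*g - 3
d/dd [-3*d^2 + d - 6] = 1 - 6*d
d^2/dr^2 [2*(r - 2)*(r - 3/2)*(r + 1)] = 12*r - 10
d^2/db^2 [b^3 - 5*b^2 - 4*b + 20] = 6*b - 10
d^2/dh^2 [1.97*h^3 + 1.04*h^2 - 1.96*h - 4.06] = 11.82*h + 2.08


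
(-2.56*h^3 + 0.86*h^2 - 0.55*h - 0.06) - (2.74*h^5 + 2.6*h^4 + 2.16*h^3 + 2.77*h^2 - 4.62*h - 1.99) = -2.74*h^5 - 2.6*h^4 - 4.72*h^3 - 1.91*h^2 + 4.07*h + 1.93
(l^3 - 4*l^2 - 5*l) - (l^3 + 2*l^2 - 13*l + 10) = -6*l^2 + 8*l - 10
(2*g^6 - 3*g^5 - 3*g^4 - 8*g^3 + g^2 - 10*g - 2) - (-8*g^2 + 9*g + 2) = 2*g^6 - 3*g^5 - 3*g^4 - 8*g^3 + 9*g^2 - 19*g - 4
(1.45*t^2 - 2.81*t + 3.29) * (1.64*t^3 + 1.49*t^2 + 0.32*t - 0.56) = 2.378*t^5 - 2.4479*t^4 + 1.6727*t^3 + 3.1909*t^2 + 2.6264*t - 1.8424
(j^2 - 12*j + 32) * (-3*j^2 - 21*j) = -3*j^4 + 15*j^3 + 156*j^2 - 672*j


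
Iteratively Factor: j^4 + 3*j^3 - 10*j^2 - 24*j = (j)*(j^3 + 3*j^2 - 10*j - 24) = j*(j + 2)*(j^2 + j - 12) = j*(j + 2)*(j + 4)*(j - 3)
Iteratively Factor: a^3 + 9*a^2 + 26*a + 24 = (a + 4)*(a^2 + 5*a + 6) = (a + 2)*(a + 4)*(a + 3)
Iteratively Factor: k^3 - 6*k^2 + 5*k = (k)*(k^2 - 6*k + 5) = k*(k - 1)*(k - 5)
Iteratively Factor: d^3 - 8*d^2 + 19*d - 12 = (d - 4)*(d^2 - 4*d + 3) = (d - 4)*(d - 1)*(d - 3)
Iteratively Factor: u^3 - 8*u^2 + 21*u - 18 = (u - 3)*(u^2 - 5*u + 6) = (u - 3)*(u - 2)*(u - 3)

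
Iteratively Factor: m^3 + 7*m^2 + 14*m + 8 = (m + 1)*(m^2 + 6*m + 8) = (m + 1)*(m + 2)*(m + 4)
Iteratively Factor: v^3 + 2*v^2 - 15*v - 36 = (v - 4)*(v^2 + 6*v + 9) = (v - 4)*(v + 3)*(v + 3)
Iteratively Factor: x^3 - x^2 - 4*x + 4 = (x - 1)*(x^2 - 4) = (x - 2)*(x - 1)*(x + 2)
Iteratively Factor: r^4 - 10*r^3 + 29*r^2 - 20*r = (r)*(r^3 - 10*r^2 + 29*r - 20) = r*(r - 1)*(r^2 - 9*r + 20) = r*(r - 4)*(r - 1)*(r - 5)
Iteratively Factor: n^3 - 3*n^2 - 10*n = (n)*(n^2 - 3*n - 10) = n*(n + 2)*(n - 5)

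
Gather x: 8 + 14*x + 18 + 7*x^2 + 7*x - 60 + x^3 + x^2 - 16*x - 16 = x^3 + 8*x^2 + 5*x - 50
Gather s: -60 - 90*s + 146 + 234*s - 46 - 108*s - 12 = 36*s + 28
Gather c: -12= -12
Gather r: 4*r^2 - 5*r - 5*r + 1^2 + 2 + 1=4*r^2 - 10*r + 4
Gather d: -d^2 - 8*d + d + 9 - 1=-d^2 - 7*d + 8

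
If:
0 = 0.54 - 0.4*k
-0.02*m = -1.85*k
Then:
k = 1.35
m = 124.88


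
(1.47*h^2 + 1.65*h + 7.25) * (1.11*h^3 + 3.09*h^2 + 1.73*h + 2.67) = 1.6317*h^5 + 6.3738*h^4 + 15.6891*h^3 + 29.1819*h^2 + 16.948*h + 19.3575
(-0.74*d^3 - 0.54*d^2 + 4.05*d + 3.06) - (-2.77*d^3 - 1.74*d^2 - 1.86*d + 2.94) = 2.03*d^3 + 1.2*d^2 + 5.91*d + 0.12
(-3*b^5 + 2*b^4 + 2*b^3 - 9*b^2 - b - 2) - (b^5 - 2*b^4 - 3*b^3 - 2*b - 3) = -4*b^5 + 4*b^4 + 5*b^3 - 9*b^2 + b + 1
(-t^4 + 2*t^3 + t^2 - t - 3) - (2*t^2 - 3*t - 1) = -t^4 + 2*t^3 - t^2 + 2*t - 2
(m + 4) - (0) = m + 4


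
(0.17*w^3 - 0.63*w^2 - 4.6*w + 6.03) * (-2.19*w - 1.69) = -0.3723*w^4 + 1.0924*w^3 + 11.1387*w^2 - 5.4317*w - 10.1907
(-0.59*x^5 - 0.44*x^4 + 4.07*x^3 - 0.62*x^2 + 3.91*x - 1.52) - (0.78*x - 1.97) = -0.59*x^5 - 0.44*x^4 + 4.07*x^3 - 0.62*x^2 + 3.13*x + 0.45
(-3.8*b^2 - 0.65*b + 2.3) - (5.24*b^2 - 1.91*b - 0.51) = -9.04*b^2 + 1.26*b + 2.81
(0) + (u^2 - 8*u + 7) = u^2 - 8*u + 7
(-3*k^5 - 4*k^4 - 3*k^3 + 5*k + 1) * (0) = 0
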